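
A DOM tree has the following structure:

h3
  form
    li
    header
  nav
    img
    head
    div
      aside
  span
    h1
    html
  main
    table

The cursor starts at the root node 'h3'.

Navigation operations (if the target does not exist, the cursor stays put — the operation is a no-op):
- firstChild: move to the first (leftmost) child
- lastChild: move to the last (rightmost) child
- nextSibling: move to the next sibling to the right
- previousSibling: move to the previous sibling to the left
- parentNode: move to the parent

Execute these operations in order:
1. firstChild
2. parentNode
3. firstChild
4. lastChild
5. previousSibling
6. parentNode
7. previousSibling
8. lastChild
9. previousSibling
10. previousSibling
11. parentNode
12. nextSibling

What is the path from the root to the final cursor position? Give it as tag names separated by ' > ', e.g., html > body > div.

Answer: h3 > nav

Derivation:
After 1 (firstChild): form
After 2 (parentNode): h3
After 3 (firstChild): form
After 4 (lastChild): header
After 5 (previousSibling): li
After 6 (parentNode): form
After 7 (previousSibling): form (no-op, stayed)
After 8 (lastChild): header
After 9 (previousSibling): li
After 10 (previousSibling): li (no-op, stayed)
After 11 (parentNode): form
After 12 (nextSibling): nav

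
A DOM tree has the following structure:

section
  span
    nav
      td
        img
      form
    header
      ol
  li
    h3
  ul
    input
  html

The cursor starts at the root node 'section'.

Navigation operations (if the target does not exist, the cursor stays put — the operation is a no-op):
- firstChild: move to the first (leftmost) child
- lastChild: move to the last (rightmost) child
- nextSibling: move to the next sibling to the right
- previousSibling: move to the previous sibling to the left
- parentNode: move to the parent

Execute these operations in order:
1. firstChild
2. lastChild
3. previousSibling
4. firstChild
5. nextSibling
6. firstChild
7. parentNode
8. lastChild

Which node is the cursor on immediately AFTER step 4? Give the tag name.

After 1 (firstChild): span
After 2 (lastChild): header
After 3 (previousSibling): nav
After 4 (firstChild): td

Answer: td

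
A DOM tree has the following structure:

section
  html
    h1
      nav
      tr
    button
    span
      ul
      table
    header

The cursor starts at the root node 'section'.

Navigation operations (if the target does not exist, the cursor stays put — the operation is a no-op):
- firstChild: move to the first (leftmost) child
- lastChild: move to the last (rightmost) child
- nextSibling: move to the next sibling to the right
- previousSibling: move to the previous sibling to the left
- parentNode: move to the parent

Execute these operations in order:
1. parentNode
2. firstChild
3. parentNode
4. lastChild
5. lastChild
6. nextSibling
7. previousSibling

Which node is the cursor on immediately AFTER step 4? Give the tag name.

After 1 (parentNode): section (no-op, stayed)
After 2 (firstChild): html
After 3 (parentNode): section
After 4 (lastChild): html

Answer: html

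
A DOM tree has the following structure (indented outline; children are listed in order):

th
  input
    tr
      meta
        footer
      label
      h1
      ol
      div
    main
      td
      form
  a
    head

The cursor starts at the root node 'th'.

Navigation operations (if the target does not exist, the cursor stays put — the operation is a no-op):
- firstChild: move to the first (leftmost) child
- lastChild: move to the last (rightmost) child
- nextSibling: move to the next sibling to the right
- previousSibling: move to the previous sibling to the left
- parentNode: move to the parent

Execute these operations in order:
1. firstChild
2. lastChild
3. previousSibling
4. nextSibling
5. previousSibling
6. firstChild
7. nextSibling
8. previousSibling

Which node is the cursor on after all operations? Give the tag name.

Answer: meta

Derivation:
After 1 (firstChild): input
After 2 (lastChild): main
After 3 (previousSibling): tr
After 4 (nextSibling): main
After 5 (previousSibling): tr
After 6 (firstChild): meta
After 7 (nextSibling): label
After 8 (previousSibling): meta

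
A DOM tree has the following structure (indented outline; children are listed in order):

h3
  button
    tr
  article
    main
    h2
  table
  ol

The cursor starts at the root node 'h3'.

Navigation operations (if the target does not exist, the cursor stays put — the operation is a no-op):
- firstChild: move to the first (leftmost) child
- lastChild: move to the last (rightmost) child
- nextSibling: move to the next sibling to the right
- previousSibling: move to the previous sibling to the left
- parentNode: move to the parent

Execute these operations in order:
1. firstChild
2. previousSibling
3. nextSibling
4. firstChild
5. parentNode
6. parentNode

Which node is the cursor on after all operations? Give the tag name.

Answer: h3

Derivation:
After 1 (firstChild): button
After 2 (previousSibling): button (no-op, stayed)
After 3 (nextSibling): article
After 4 (firstChild): main
After 5 (parentNode): article
After 6 (parentNode): h3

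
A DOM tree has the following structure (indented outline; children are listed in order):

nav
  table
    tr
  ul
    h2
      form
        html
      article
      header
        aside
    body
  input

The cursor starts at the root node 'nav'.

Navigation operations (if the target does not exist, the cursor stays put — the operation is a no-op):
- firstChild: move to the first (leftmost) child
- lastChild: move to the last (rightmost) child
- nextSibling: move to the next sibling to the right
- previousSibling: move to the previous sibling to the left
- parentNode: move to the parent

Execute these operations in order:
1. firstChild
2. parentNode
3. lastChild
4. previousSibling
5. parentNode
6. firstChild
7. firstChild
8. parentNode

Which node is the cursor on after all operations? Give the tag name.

After 1 (firstChild): table
After 2 (parentNode): nav
After 3 (lastChild): input
After 4 (previousSibling): ul
After 5 (parentNode): nav
After 6 (firstChild): table
After 7 (firstChild): tr
After 8 (parentNode): table

Answer: table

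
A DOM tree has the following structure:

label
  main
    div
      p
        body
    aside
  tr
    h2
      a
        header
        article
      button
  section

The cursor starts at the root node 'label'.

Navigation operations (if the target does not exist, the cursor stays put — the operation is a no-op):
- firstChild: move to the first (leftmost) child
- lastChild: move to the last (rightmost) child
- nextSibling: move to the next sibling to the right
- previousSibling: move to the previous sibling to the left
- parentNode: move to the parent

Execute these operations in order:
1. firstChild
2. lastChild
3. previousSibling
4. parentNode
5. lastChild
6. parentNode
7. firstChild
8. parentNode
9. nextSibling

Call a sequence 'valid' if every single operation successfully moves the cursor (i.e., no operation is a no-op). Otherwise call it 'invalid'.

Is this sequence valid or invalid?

After 1 (firstChild): main
After 2 (lastChild): aside
After 3 (previousSibling): div
After 4 (parentNode): main
After 5 (lastChild): aside
After 6 (parentNode): main
After 7 (firstChild): div
After 8 (parentNode): main
After 9 (nextSibling): tr

Answer: valid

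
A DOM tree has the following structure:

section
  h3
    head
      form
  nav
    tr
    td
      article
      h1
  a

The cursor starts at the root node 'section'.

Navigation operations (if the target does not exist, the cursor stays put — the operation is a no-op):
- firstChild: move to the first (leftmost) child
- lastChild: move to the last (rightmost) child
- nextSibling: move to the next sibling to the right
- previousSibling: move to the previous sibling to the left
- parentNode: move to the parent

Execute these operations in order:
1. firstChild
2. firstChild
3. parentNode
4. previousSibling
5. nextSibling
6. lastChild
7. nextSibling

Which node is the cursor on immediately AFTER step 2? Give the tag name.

Answer: head

Derivation:
After 1 (firstChild): h3
After 2 (firstChild): head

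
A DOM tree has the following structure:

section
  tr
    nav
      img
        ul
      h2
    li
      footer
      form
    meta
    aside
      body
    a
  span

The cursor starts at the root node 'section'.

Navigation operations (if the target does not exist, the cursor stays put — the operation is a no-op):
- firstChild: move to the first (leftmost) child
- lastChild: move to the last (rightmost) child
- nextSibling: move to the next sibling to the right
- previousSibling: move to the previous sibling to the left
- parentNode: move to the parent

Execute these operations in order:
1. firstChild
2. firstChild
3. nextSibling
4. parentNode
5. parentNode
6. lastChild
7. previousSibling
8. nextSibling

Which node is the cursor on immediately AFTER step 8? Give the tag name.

After 1 (firstChild): tr
After 2 (firstChild): nav
After 3 (nextSibling): li
After 4 (parentNode): tr
After 5 (parentNode): section
After 6 (lastChild): span
After 7 (previousSibling): tr
After 8 (nextSibling): span

Answer: span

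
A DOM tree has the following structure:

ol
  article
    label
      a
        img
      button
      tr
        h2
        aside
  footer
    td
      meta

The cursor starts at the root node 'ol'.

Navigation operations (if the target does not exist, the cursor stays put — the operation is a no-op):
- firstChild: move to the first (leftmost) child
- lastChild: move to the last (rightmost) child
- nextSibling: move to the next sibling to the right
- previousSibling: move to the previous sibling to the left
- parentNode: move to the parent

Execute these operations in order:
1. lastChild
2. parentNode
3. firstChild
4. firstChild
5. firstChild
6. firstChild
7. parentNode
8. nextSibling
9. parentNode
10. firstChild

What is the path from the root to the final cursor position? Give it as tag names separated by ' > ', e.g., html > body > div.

After 1 (lastChild): footer
After 2 (parentNode): ol
After 3 (firstChild): article
After 4 (firstChild): label
After 5 (firstChild): a
After 6 (firstChild): img
After 7 (parentNode): a
After 8 (nextSibling): button
After 9 (parentNode): label
After 10 (firstChild): a

Answer: ol > article > label > a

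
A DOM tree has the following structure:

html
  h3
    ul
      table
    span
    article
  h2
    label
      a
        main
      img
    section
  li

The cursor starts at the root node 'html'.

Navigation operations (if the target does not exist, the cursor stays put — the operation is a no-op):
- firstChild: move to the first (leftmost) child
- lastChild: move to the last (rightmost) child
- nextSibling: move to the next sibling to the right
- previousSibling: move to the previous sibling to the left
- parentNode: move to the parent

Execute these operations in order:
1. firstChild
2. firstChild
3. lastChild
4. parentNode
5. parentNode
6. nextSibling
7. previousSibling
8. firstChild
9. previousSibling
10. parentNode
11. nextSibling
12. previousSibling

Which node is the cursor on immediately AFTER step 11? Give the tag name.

Answer: h2

Derivation:
After 1 (firstChild): h3
After 2 (firstChild): ul
After 3 (lastChild): table
After 4 (parentNode): ul
After 5 (parentNode): h3
After 6 (nextSibling): h2
After 7 (previousSibling): h3
After 8 (firstChild): ul
After 9 (previousSibling): ul (no-op, stayed)
After 10 (parentNode): h3
After 11 (nextSibling): h2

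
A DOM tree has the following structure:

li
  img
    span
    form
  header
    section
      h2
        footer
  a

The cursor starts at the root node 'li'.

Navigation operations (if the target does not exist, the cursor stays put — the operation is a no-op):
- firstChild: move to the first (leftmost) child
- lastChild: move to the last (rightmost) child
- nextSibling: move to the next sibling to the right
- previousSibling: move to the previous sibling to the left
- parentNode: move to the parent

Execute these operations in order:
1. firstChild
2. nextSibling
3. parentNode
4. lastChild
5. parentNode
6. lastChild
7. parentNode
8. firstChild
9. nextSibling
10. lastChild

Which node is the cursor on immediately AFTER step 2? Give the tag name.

After 1 (firstChild): img
After 2 (nextSibling): header

Answer: header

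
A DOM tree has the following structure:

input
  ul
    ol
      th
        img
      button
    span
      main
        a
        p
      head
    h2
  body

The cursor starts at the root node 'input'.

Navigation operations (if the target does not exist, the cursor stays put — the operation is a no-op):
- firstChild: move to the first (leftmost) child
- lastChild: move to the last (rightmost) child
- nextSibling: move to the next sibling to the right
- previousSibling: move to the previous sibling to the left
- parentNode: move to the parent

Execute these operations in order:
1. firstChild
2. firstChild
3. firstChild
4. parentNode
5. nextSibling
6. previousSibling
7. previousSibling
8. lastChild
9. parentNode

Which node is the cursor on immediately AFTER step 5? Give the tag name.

Answer: span

Derivation:
After 1 (firstChild): ul
After 2 (firstChild): ol
After 3 (firstChild): th
After 4 (parentNode): ol
After 5 (nextSibling): span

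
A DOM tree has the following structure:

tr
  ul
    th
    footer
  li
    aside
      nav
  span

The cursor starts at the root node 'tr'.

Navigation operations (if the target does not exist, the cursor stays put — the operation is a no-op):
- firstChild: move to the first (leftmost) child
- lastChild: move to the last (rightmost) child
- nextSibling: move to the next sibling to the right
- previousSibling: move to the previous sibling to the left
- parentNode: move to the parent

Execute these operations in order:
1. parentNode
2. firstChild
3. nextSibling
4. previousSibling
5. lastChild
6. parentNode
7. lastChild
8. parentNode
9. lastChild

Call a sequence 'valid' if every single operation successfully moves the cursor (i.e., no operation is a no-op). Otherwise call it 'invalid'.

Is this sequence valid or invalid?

After 1 (parentNode): tr (no-op, stayed)
After 2 (firstChild): ul
After 3 (nextSibling): li
After 4 (previousSibling): ul
After 5 (lastChild): footer
After 6 (parentNode): ul
After 7 (lastChild): footer
After 8 (parentNode): ul
After 9 (lastChild): footer

Answer: invalid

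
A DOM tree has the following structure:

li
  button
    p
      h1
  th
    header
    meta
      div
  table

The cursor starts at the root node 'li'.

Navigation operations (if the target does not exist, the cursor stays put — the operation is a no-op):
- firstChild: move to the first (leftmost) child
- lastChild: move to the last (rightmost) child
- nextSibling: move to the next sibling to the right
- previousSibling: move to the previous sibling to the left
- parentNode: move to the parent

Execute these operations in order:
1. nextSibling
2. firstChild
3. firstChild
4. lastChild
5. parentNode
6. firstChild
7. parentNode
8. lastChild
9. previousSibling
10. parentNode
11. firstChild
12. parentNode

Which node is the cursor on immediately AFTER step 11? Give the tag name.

Answer: h1

Derivation:
After 1 (nextSibling): li (no-op, stayed)
After 2 (firstChild): button
After 3 (firstChild): p
After 4 (lastChild): h1
After 5 (parentNode): p
After 6 (firstChild): h1
After 7 (parentNode): p
After 8 (lastChild): h1
After 9 (previousSibling): h1 (no-op, stayed)
After 10 (parentNode): p
After 11 (firstChild): h1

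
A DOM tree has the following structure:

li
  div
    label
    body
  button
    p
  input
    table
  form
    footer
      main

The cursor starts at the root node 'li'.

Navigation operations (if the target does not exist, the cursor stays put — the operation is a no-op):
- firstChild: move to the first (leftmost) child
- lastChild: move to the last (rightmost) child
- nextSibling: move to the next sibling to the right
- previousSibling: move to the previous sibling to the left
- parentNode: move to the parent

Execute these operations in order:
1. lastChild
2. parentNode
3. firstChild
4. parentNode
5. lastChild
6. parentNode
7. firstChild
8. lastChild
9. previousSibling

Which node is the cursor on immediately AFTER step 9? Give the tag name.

Answer: label

Derivation:
After 1 (lastChild): form
After 2 (parentNode): li
After 3 (firstChild): div
After 4 (parentNode): li
After 5 (lastChild): form
After 6 (parentNode): li
After 7 (firstChild): div
After 8 (lastChild): body
After 9 (previousSibling): label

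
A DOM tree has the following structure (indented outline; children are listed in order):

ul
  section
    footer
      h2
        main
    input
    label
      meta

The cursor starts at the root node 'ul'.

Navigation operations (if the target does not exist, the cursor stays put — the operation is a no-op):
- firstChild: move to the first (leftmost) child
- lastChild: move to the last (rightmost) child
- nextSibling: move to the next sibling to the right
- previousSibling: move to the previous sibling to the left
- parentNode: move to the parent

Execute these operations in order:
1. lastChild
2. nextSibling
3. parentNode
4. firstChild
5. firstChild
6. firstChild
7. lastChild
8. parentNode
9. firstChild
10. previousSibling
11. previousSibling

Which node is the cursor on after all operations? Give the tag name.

Answer: main

Derivation:
After 1 (lastChild): section
After 2 (nextSibling): section (no-op, stayed)
After 3 (parentNode): ul
After 4 (firstChild): section
After 5 (firstChild): footer
After 6 (firstChild): h2
After 7 (lastChild): main
After 8 (parentNode): h2
After 9 (firstChild): main
After 10 (previousSibling): main (no-op, stayed)
After 11 (previousSibling): main (no-op, stayed)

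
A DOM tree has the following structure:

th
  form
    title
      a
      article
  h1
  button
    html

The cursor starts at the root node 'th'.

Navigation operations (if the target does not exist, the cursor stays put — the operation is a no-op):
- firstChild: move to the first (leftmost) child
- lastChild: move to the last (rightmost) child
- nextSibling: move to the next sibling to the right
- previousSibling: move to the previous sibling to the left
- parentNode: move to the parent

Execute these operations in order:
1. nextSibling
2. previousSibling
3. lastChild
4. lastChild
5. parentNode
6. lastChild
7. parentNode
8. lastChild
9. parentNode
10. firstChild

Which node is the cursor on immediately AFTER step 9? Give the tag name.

Answer: button

Derivation:
After 1 (nextSibling): th (no-op, stayed)
After 2 (previousSibling): th (no-op, stayed)
After 3 (lastChild): button
After 4 (lastChild): html
After 5 (parentNode): button
After 6 (lastChild): html
After 7 (parentNode): button
After 8 (lastChild): html
After 9 (parentNode): button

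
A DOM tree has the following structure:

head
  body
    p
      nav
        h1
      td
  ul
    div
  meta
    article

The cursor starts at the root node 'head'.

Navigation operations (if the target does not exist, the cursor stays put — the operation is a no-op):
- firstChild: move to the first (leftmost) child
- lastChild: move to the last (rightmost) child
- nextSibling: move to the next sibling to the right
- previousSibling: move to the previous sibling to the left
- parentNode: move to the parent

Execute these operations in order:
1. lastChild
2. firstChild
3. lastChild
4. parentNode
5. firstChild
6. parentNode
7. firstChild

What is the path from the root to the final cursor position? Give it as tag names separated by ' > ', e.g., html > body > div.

After 1 (lastChild): meta
After 2 (firstChild): article
After 3 (lastChild): article (no-op, stayed)
After 4 (parentNode): meta
After 5 (firstChild): article
After 6 (parentNode): meta
After 7 (firstChild): article

Answer: head > meta > article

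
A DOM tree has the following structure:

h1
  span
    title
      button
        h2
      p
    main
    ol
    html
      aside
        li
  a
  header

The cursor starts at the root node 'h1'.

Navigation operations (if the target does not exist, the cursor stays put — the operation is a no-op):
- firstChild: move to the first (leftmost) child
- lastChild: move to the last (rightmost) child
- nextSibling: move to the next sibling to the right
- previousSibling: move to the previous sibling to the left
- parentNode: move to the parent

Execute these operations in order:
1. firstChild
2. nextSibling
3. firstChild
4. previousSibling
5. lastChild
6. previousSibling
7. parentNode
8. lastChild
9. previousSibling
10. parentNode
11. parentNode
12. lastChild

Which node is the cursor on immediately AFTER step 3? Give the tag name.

Answer: a

Derivation:
After 1 (firstChild): span
After 2 (nextSibling): a
After 3 (firstChild): a (no-op, stayed)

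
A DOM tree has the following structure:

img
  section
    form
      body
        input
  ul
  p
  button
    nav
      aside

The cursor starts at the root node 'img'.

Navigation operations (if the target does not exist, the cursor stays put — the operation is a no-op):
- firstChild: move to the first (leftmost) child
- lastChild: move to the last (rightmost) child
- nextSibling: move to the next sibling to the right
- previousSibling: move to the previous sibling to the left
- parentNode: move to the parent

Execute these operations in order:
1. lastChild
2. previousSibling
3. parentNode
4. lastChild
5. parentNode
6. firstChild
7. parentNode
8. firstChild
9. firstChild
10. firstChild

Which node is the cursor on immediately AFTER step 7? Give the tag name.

After 1 (lastChild): button
After 2 (previousSibling): p
After 3 (parentNode): img
After 4 (lastChild): button
After 5 (parentNode): img
After 6 (firstChild): section
After 7 (parentNode): img

Answer: img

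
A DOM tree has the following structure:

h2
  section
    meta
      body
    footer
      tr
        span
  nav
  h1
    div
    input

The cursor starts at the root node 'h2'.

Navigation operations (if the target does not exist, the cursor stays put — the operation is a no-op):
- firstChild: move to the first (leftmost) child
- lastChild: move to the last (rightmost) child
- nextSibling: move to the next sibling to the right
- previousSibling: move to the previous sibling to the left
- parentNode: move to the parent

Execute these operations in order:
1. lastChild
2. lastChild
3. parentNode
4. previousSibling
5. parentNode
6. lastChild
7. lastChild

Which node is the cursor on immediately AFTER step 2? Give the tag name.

Answer: input

Derivation:
After 1 (lastChild): h1
After 2 (lastChild): input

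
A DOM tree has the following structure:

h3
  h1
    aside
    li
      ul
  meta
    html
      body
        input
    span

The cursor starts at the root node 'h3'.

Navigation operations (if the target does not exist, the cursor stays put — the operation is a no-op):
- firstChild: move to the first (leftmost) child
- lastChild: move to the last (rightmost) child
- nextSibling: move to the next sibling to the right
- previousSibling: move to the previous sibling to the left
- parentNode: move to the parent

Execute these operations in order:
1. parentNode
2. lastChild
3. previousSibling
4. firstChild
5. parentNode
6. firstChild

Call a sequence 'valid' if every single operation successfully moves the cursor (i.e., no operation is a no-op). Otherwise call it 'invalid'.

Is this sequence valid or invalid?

Answer: invalid

Derivation:
After 1 (parentNode): h3 (no-op, stayed)
After 2 (lastChild): meta
After 3 (previousSibling): h1
After 4 (firstChild): aside
After 5 (parentNode): h1
After 6 (firstChild): aside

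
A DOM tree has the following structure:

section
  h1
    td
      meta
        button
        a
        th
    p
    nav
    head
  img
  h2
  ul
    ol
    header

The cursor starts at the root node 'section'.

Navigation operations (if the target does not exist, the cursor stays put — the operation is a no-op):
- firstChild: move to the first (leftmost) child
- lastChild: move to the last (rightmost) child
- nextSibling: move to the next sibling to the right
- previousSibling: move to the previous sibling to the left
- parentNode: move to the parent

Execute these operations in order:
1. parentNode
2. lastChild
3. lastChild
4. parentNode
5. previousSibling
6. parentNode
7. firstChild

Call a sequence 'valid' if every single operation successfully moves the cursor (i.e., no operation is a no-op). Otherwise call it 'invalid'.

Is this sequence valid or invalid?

Answer: invalid

Derivation:
After 1 (parentNode): section (no-op, stayed)
After 2 (lastChild): ul
After 3 (lastChild): header
After 4 (parentNode): ul
After 5 (previousSibling): h2
After 6 (parentNode): section
After 7 (firstChild): h1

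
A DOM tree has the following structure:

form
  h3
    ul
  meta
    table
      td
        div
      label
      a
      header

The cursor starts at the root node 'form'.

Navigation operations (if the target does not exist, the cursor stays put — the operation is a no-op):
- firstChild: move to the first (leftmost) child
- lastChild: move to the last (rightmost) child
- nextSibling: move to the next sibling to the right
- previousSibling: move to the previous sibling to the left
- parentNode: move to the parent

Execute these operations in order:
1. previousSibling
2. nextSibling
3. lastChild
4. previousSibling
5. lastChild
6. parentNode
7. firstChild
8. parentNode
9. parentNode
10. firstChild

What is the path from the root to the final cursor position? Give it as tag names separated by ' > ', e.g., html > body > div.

After 1 (previousSibling): form (no-op, stayed)
After 2 (nextSibling): form (no-op, stayed)
After 3 (lastChild): meta
After 4 (previousSibling): h3
After 5 (lastChild): ul
After 6 (parentNode): h3
After 7 (firstChild): ul
After 8 (parentNode): h3
After 9 (parentNode): form
After 10 (firstChild): h3

Answer: form > h3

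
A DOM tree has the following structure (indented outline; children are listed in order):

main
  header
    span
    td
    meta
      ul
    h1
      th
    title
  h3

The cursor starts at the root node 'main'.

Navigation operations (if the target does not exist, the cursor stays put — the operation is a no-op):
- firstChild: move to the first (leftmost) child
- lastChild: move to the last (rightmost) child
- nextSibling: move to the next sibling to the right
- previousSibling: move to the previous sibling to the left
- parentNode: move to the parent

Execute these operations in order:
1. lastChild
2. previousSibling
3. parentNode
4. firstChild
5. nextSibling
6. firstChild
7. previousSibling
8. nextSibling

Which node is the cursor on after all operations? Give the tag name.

Answer: h3

Derivation:
After 1 (lastChild): h3
After 2 (previousSibling): header
After 3 (parentNode): main
After 4 (firstChild): header
After 5 (nextSibling): h3
After 6 (firstChild): h3 (no-op, stayed)
After 7 (previousSibling): header
After 8 (nextSibling): h3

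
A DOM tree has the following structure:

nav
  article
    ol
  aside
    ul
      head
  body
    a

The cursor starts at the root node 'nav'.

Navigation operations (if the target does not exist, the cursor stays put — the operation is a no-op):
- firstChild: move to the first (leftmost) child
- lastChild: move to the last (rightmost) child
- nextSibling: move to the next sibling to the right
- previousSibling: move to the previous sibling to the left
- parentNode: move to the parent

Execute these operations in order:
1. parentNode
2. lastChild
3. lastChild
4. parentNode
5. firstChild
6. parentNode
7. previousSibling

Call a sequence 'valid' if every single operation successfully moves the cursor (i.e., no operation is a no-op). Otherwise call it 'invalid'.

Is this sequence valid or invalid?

Answer: invalid

Derivation:
After 1 (parentNode): nav (no-op, stayed)
After 2 (lastChild): body
After 3 (lastChild): a
After 4 (parentNode): body
After 5 (firstChild): a
After 6 (parentNode): body
After 7 (previousSibling): aside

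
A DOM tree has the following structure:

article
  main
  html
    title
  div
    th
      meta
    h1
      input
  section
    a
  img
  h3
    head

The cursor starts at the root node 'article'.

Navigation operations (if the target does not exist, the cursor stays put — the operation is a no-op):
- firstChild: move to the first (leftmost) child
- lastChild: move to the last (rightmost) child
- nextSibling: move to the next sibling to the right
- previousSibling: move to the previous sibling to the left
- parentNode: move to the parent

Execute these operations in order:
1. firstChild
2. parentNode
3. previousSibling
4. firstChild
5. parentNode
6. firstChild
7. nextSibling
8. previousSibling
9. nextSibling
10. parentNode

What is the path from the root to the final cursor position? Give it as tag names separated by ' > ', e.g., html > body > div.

Answer: article

Derivation:
After 1 (firstChild): main
After 2 (parentNode): article
After 3 (previousSibling): article (no-op, stayed)
After 4 (firstChild): main
After 5 (parentNode): article
After 6 (firstChild): main
After 7 (nextSibling): html
After 8 (previousSibling): main
After 9 (nextSibling): html
After 10 (parentNode): article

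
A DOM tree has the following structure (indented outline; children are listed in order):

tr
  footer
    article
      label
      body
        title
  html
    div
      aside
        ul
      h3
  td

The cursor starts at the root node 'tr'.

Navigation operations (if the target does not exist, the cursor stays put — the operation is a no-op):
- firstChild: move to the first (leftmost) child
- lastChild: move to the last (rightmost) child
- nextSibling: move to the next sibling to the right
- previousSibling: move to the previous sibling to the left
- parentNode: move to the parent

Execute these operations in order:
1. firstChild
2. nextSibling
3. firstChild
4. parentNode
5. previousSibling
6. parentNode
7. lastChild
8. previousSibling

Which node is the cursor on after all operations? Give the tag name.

Answer: html

Derivation:
After 1 (firstChild): footer
After 2 (nextSibling): html
After 3 (firstChild): div
After 4 (parentNode): html
After 5 (previousSibling): footer
After 6 (parentNode): tr
After 7 (lastChild): td
After 8 (previousSibling): html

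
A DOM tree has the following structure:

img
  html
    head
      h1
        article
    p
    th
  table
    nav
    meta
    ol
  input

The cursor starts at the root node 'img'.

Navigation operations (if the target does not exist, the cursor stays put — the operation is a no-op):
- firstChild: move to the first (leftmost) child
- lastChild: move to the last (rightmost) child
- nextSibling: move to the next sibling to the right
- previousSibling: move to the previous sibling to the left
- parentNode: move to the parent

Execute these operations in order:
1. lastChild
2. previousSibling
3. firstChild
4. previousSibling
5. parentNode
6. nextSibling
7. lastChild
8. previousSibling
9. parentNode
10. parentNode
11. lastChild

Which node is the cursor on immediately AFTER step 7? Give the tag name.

After 1 (lastChild): input
After 2 (previousSibling): table
After 3 (firstChild): nav
After 4 (previousSibling): nav (no-op, stayed)
After 5 (parentNode): table
After 6 (nextSibling): input
After 7 (lastChild): input (no-op, stayed)

Answer: input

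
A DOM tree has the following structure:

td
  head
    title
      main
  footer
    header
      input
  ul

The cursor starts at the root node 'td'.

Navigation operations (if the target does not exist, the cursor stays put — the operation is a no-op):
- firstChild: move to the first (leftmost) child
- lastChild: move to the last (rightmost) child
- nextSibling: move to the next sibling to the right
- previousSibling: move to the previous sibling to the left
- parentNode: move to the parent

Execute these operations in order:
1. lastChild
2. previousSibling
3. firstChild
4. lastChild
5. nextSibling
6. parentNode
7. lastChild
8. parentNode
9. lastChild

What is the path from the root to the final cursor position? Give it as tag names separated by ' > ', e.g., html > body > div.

After 1 (lastChild): ul
After 2 (previousSibling): footer
After 3 (firstChild): header
After 4 (lastChild): input
After 5 (nextSibling): input (no-op, stayed)
After 6 (parentNode): header
After 7 (lastChild): input
After 8 (parentNode): header
After 9 (lastChild): input

Answer: td > footer > header > input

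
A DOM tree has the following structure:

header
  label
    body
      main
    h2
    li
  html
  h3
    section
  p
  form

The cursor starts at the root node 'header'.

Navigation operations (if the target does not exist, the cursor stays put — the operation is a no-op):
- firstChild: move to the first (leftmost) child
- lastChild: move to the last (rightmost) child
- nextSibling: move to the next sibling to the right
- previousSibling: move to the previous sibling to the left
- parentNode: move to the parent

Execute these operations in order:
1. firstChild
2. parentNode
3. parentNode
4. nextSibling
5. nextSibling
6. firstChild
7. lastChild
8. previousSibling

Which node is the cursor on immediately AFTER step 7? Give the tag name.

Answer: li

Derivation:
After 1 (firstChild): label
After 2 (parentNode): header
After 3 (parentNode): header (no-op, stayed)
After 4 (nextSibling): header (no-op, stayed)
After 5 (nextSibling): header (no-op, stayed)
After 6 (firstChild): label
After 7 (lastChild): li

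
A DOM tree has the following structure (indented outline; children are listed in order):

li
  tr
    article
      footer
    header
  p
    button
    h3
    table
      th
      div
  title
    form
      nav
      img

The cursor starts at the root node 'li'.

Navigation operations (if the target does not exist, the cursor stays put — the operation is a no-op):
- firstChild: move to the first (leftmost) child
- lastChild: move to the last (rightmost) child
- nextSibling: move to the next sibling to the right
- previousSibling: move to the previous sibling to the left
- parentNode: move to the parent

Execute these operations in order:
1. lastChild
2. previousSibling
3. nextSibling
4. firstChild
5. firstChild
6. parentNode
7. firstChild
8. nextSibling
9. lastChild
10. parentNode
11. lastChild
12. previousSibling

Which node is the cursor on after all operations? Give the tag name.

After 1 (lastChild): title
After 2 (previousSibling): p
After 3 (nextSibling): title
After 4 (firstChild): form
After 5 (firstChild): nav
After 6 (parentNode): form
After 7 (firstChild): nav
After 8 (nextSibling): img
After 9 (lastChild): img (no-op, stayed)
After 10 (parentNode): form
After 11 (lastChild): img
After 12 (previousSibling): nav

Answer: nav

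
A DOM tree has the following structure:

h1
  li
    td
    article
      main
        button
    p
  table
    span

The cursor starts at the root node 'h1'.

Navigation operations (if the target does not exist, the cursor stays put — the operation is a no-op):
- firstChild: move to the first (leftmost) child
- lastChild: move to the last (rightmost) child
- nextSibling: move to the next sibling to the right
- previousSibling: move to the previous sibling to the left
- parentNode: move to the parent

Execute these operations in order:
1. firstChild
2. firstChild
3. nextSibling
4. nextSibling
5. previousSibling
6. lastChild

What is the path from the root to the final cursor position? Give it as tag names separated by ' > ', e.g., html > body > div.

Answer: h1 > li > article > main

Derivation:
After 1 (firstChild): li
After 2 (firstChild): td
After 3 (nextSibling): article
After 4 (nextSibling): p
After 5 (previousSibling): article
After 6 (lastChild): main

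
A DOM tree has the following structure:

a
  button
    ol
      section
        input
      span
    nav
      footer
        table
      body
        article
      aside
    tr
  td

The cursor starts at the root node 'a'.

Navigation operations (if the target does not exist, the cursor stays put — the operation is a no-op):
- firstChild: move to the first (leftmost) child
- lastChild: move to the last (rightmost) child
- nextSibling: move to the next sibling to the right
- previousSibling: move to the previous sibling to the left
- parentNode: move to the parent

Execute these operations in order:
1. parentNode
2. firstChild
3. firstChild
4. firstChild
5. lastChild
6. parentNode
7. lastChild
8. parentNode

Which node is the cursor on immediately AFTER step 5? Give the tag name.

After 1 (parentNode): a (no-op, stayed)
After 2 (firstChild): button
After 3 (firstChild): ol
After 4 (firstChild): section
After 5 (lastChild): input

Answer: input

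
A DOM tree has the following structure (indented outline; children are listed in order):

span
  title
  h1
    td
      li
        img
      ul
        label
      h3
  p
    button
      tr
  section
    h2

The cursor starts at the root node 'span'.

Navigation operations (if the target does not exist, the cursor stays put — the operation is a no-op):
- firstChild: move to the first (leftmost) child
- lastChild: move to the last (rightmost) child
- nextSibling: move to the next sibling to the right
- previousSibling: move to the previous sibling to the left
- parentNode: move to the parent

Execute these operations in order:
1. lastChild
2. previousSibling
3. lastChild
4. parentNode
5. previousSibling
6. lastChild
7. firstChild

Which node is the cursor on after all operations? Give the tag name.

After 1 (lastChild): section
After 2 (previousSibling): p
After 3 (lastChild): button
After 4 (parentNode): p
After 5 (previousSibling): h1
After 6 (lastChild): td
After 7 (firstChild): li

Answer: li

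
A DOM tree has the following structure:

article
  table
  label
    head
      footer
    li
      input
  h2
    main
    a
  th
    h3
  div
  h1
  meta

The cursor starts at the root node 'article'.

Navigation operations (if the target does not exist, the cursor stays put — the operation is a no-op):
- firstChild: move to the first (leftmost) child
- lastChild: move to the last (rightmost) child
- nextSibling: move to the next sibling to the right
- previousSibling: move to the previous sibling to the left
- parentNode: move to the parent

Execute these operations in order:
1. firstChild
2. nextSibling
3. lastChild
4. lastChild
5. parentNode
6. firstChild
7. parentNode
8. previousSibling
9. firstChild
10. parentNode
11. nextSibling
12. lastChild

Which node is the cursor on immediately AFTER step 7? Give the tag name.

After 1 (firstChild): table
After 2 (nextSibling): label
After 3 (lastChild): li
After 4 (lastChild): input
After 5 (parentNode): li
After 6 (firstChild): input
After 7 (parentNode): li

Answer: li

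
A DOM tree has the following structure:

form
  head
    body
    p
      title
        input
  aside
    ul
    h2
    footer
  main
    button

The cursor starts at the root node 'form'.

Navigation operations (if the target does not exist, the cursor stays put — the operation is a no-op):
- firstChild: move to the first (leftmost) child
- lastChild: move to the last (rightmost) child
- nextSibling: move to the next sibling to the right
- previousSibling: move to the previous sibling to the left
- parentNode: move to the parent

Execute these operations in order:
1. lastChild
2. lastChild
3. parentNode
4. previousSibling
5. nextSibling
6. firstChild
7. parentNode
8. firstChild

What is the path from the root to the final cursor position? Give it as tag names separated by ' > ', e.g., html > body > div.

Answer: form > main > button

Derivation:
After 1 (lastChild): main
After 2 (lastChild): button
After 3 (parentNode): main
After 4 (previousSibling): aside
After 5 (nextSibling): main
After 6 (firstChild): button
After 7 (parentNode): main
After 8 (firstChild): button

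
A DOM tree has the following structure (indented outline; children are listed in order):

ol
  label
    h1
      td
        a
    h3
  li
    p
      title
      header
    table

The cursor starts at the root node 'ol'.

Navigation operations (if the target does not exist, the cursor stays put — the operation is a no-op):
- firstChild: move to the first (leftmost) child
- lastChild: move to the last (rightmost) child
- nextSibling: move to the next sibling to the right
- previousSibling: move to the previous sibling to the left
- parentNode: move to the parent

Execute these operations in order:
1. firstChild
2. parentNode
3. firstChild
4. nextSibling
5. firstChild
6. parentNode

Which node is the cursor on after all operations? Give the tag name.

Answer: li

Derivation:
After 1 (firstChild): label
After 2 (parentNode): ol
After 3 (firstChild): label
After 4 (nextSibling): li
After 5 (firstChild): p
After 6 (parentNode): li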